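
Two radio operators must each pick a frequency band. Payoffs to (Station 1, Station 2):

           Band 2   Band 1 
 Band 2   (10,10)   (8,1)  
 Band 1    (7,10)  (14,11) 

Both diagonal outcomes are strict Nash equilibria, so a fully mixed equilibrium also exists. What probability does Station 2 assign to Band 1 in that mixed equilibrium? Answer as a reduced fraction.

1/3

Station 2's mix q on Band 2 must make Station 1 indifferent between Band 2 and Band 1.
Station 1's payoff from Band 2: 10q + 8(1−q). From Band 1: 7q + 14(1−q).
Set equal: 3q = 6(1−q) → q = 6/9 = 2/3.
Probability on Band 1 is 1 − 2/3 = 1/3.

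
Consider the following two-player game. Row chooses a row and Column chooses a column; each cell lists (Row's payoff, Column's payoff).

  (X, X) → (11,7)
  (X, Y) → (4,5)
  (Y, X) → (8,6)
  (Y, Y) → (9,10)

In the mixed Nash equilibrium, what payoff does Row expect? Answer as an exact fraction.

Column mixes with probability q on X, chosen so Row is indifferent: 11q + 4(1−q) = 8q + 9(1−q) gives q = 5/8.
Row's expected payoff (from either row, since indifferent) is 11·5/8 + 4·3/8 = 67/8.

67/8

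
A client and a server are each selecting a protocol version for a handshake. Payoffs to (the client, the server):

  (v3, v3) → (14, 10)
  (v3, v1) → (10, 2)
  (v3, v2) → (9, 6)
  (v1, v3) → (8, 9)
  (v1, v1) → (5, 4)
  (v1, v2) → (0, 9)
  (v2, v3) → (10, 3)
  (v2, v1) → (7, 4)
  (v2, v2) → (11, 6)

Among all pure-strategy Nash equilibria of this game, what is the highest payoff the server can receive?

10

Both v3 is a pure NE (the client: 14 ≥ 10; the server: 10 ≥ 6). The server gets 10.
Both v2 is a pure NE (the client: 11 ≥ 9; the server: 6 ≥ 4). The server gets 6.
Every other cell has a profitable deviation for at least one player. Highest of {10, 6} is 10.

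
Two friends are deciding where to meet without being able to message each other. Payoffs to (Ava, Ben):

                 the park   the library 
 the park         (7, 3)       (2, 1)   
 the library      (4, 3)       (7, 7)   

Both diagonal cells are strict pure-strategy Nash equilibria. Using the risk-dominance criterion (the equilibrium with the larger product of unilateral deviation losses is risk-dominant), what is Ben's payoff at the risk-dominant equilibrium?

At both the park: Ava loses 7 − 4 = 3 by deviating; Ben loses 3 − 1 = 2. Product = 3·2 = 6.
At both the library: Ava loses 7 − 2 = 5 by deviating; Ben loses 7 − 3 = 4. Product = 5·4 = 20.
20 > 6, so both the library is risk-dominant. Ben's payoff there is 7.

7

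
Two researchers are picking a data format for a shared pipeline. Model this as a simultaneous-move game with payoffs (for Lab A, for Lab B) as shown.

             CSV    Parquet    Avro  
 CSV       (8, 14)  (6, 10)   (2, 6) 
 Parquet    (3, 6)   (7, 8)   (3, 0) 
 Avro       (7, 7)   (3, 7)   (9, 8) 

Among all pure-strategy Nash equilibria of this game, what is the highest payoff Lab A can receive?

9

Both CSV is a pure NE (Lab A: 8 ≥ 7; Lab B: 14 ≥ 10). Lab A gets 8.
Both Parquet is a pure NE (Lab A: 7 ≥ 6; Lab B: 8 ≥ 6). Lab A gets 7.
Both Avro is a pure NE (Lab A: 9 ≥ 3; Lab B: 8 ≥ 7). Lab A gets 9.
Every other cell has a profitable deviation for at least one player. Highest of {8, 7, 9} is 9.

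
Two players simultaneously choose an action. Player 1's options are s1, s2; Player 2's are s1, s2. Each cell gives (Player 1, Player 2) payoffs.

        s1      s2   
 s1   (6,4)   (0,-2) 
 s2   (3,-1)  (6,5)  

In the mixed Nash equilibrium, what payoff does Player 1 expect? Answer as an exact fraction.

Player 2 mixes with probability q on s1, chosen so Player 1 is indifferent: 6q + 0(1−q) = 3q + 6(1−q) gives q = 2/3.
Player 1's expected payoff (from either row, since indifferent) is 6·2/3 + 0·1/3 = 4.

4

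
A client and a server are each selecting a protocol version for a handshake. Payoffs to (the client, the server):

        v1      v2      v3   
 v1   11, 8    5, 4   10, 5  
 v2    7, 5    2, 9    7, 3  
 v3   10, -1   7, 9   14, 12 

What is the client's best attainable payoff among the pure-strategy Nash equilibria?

Both v1 is a pure NE (the client: 11 ≥ 10; the server: 8 ≥ 5). The client gets 11.
Both v3 is a pure NE (the client: 14 ≥ 10; the server: 12 ≥ 9). The client gets 14.
Every other cell has a profitable deviation for at least one player. Highest of {11, 14} is 14.

14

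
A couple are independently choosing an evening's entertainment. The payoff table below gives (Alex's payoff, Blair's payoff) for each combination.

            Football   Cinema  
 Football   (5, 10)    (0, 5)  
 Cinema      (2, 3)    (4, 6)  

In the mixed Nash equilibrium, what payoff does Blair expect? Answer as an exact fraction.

Alex mixes with probability p on Football, chosen so Blair is indifferent: 10p + 3(1−p) = 5p + 6(1−p) gives p = 3/8.
Blair's expected payoff is 10·3/8 + 3·5/8 = 45/8.

45/8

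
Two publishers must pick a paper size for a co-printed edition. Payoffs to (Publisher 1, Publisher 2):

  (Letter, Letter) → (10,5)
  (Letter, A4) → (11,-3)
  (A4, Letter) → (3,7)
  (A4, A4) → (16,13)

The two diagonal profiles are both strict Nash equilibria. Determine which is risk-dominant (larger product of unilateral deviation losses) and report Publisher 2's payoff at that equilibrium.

5

At both Letter: Publisher 1 loses 10 − 3 = 7 by deviating; Publisher 2 loses 5 − (-3) = 8. Product = 7·8 = 56.
At both A4: Publisher 1 loses 16 − 11 = 5 by deviating; Publisher 2 loses 13 − 7 = 6. Product = 5·6 = 30.
56 > 30, so both Letter is risk-dominant. Publisher 2's payoff there is 5.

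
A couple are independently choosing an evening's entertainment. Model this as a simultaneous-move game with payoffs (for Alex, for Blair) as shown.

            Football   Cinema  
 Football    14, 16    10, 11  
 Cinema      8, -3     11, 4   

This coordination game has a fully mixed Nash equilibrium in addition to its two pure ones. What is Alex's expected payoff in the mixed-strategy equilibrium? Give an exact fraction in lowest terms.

74/7

Blair mixes with probability q on Football, chosen so Alex is indifferent: 14q + 10(1−q) = 8q + 11(1−q) gives q = 1/7.
Alex's expected payoff (from either row, since indifferent) is 14·1/7 + 10·6/7 = 74/7.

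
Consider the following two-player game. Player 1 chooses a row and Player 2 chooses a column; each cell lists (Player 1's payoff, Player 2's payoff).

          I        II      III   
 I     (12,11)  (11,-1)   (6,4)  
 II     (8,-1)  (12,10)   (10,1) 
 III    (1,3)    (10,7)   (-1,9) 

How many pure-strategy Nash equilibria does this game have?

2

Both I: Player 1 gets 12 (best alternative 8); Player 2 gets 11 (best alternative 4). Neither deviates — NE.
Both II: Player 1 gets 12 (best alternative 11); Player 2 gets 10 (best alternative 1). Neither deviates — NE.
Both III is not a NE: Player 1 would switch to II (10 > -1).
No other cell survives both best-response checks, so there are 2 pure NE.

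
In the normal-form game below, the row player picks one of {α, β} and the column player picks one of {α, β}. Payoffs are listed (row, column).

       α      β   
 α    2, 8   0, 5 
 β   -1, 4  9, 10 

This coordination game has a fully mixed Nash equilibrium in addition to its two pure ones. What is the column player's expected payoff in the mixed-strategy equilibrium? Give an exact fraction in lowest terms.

20/3

The row player mixes with probability p on α, chosen so the column player is indifferent: 8p + 4(1−p) = 5p + 10(1−p) gives p = 2/3.
The column player's expected payoff is 8·2/3 + 4·1/3 = 20/3.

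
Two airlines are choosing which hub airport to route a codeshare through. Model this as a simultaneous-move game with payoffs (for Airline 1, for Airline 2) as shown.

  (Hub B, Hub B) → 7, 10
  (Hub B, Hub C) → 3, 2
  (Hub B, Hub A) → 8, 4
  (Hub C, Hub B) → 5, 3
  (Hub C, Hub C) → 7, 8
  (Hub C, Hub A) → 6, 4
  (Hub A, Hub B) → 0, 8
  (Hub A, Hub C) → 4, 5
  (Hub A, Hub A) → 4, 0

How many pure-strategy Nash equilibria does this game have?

2

Both Hub B: Airline 1 gets 7 (best alternative 5); Airline 2 gets 10 (best alternative 4). Neither deviates — NE.
Both Hub C: Airline 1 gets 7 (best alternative 4); Airline 2 gets 8 (best alternative 4). Neither deviates — NE.
Both Hub A is not a NE: Airline 1 would switch to Hub B (8 > 4).
No other cell survives both best-response checks, so there are 2 pure NE.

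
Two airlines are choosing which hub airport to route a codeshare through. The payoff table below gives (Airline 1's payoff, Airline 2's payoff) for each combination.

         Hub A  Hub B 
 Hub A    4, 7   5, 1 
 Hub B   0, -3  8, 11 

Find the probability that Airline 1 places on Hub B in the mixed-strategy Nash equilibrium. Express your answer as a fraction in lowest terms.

Airline 1's mix p on Hub A must make Airline 2 indifferent between Hub A and Hub B.
Airline 2's payoff from Hub A: 7p + (-3)(1−p). From Hub B: 1p + 11(1−p).
Set equal: 6p = 14(1−p) → p = 14/20 = 7/10.
Probability on Hub B is 1 − 7/10 = 3/10.

3/10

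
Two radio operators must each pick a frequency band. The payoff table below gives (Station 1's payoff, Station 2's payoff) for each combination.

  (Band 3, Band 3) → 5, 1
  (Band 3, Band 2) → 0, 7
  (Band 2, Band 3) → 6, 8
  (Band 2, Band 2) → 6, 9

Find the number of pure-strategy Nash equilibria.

1

Both Band 2: Station 1 gets 6 (best alternative 0); Station 2 gets 9 (best alternative 8). Neither deviates — NE.
Both Band 3 is not a NE: Station 1 would switch to Band 2 (6 > 5).
No other cell survives both best-response checks, so there is 1 pure NE.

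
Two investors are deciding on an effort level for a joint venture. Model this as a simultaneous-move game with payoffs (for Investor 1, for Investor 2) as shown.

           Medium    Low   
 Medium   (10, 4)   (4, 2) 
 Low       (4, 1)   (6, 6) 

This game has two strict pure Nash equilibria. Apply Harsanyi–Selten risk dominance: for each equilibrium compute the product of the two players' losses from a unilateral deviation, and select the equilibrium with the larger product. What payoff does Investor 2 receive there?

At both Medium: Investor 1 loses 10 − 4 = 6 by deviating; Investor 2 loses 4 − 2 = 2. Product = 6·2 = 12.
At both Low: Investor 1 loses 6 − 4 = 2 by deviating; Investor 2 loses 6 − 1 = 5. Product = 2·5 = 10.
12 > 10, so both Medium is risk-dominant. Investor 2's payoff there is 4.

4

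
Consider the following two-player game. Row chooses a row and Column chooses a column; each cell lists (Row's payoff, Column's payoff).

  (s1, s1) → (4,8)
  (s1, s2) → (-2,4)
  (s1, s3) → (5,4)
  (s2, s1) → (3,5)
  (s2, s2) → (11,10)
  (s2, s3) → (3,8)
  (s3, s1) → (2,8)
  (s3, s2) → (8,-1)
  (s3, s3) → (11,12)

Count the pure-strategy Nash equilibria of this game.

3

Both s1: Row gets 4 (best alternative 3); Column gets 8 (best alternative 4). Neither deviates — NE.
Both s2: Row gets 11 (best alternative 8); Column gets 10 (best alternative 8). Neither deviates — NE.
Both s3: Row gets 11 (best alternative 5); Column gets 12 (best alternative 8). Neither deviates — NE.
(s2, s3) is not a NE: Row would switch to s3 (11 > 3).
No other cell survives both best-response checks, so there are 3 pure NE.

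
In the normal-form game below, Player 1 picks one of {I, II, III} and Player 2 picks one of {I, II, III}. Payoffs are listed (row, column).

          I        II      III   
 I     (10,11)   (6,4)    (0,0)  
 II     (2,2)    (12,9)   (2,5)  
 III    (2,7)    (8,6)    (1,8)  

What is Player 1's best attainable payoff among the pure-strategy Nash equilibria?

12

Both I is a pure NE (Player 1: 10 ≥ 2; Player 2: 11 ≥ 4). Player 1 gets 10.
Both II is a pure NE (Player 1: 12 ≥ 8; Player 2: 9 ≥ 5). Player 1 gets 12.
Every other cell has a profitable deviation for at least one player. Highest of {10, 12} is 12.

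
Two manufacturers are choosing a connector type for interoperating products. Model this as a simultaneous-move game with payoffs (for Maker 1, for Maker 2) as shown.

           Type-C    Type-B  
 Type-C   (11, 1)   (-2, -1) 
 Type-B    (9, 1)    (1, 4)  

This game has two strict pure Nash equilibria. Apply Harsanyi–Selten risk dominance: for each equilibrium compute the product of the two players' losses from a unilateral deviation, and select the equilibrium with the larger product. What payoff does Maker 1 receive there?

1

At both Type-C: Maker 1 loses 11 − 9 = 2 by deviating; Maker 2 loses 1 − (-1) = 2. Product = 2·2 = 4.
At both Type-B: Maker 1 loses 1 − (-2) = 3 by deviating; Maker 2 loses 4 − 1 = 3. Product = 3·3 = 9.
9 > 4, so both Type-B is risk-dominant. Maker 1's payoff there is 1.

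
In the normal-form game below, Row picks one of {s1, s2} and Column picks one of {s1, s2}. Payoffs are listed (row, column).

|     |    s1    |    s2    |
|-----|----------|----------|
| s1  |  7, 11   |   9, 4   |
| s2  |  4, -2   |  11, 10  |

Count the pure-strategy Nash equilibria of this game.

2

Both s1: Row gets 7 (best alternative 4); Column gets 11 (best alternative 4). Neither deviates — NE.
Both s2: Row gets 11 (best alternative 9); Column gets 10 (best alternative -2). Neither deviates — NE.
(s1, s2) is not a NE: Row would switch to s2 (11 > 9).
No other cell survives both best-response checks, so there are 2 pure NE.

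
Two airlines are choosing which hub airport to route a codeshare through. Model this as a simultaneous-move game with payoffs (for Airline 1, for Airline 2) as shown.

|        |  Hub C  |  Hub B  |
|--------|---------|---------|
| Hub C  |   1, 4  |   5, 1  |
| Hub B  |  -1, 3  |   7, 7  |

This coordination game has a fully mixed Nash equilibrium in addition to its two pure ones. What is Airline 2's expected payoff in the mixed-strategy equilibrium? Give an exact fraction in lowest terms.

Airline 1 mixes with probability p on Hub C, chosen so Airline 2 is indifferent: 4p + 3(1−p) = 1p + 7(1−p) gives p = 4/7.
Airline 2's expected payoff is 4·4/7 + 3·3/7 = 25/7.

25/7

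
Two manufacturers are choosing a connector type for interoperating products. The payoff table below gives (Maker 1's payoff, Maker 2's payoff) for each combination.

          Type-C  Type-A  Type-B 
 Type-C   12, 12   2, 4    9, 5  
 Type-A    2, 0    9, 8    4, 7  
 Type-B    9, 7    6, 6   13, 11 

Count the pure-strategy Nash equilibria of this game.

3

Both Type-C: Maker 1 gets 12 (best alternative 9); Maker 2 gets 12 (best alternative 5). Neither deviates — NE.
Both Type-A: Maker 1 gets 9 (best alternative 6); Maker 2 gets 8 (best alternative 7). Neither deviates — NE.
Both Type-B: Maker 1 gets 13 (best alternative 9); Maker 2 gets 11 (best alternative 7). Neither deviates — NE.
(Type-B, Type-A) is not a NE: Maker 1 would switch to Type-A (9 > 6).
No other cell survives both best-response checks, so there are 3 pure NE.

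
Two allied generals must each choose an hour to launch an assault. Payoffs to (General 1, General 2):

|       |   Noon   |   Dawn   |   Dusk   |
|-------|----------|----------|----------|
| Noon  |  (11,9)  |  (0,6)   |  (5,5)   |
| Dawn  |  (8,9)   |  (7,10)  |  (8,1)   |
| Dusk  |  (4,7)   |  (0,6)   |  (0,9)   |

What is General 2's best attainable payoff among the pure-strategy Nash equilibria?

Both Noon is a pure NE (General 1: 11 ≥ 8; General 2: 9 ≥ 6). General 2 gets 9.
Both Dawn is a pure NE (General 1: 7 ≥ 0; General 2: 10 ≥ 9). General 2 gets 10.
Every other cell has a profitable deviation for at least one player. Highest of {9, 10} is 10.

10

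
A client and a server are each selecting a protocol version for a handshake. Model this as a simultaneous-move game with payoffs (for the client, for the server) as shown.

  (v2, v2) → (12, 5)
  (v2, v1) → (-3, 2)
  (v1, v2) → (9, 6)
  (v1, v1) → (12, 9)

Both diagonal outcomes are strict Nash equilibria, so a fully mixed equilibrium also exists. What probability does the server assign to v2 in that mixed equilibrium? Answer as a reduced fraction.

The server's mix q on v2 must make the client indifferent between v2 and v1.
The client's payoff from v2: 12q + (-3)(1−q). From v1: 9q + 12(1−q).
Set equal: 3q = 15(1−q) → q = 15/18 = 5/6.

5/6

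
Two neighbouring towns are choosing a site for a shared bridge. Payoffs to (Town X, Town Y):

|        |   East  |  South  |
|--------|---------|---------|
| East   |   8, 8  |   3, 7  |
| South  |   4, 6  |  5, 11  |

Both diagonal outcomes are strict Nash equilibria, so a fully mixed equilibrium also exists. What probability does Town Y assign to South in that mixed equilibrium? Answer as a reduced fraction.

2/3

Town Y's mix q on East must make Town X indifferent between East and South.
Town X's payoff from East: 8q + 3(1−q). From South: 4q + 5(1−q).
Set equal: 4q = 2(1−q) → q = 2/6 = 1/3.
Probability on South is 1 − 1/3 = 2/3.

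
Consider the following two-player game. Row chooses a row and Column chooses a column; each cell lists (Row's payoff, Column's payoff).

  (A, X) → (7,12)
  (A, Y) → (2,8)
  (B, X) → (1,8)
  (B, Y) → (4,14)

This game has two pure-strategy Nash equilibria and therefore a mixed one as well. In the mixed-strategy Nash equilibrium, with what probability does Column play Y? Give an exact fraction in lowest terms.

Column's mix q on X must make Row indifferent between A and B.
Row's payoff from A: 7q + 2(1−q). From B: 1q + 4(1−q).
Set equal: 6q = 2(1−q) → q = 2/8 = 1/4.
Probability on Y is 1 − 1/4 = 3/4.

3/4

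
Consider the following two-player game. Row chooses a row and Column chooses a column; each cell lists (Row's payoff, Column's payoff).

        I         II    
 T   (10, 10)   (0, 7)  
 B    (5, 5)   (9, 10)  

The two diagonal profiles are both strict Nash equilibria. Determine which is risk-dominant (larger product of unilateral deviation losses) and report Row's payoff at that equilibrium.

At (T, I): Row loses 10 − 5 = 5 by deviating; Column loses 10 − 7 = 3. Product = 5·3 = 15.
At (B, II): Row loses 9 − 0 = 9 by deviating; Column loses 10 − 5 = 5. Product = 9·5 = 45.
45 > 15, so (B, II) is risk-dominant. Row's payoff there is 9.

9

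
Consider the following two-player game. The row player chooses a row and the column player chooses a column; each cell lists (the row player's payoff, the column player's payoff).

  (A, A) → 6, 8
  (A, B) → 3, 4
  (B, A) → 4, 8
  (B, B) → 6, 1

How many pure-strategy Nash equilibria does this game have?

1

Both A: the row player gets 6 (best alternative 4); the column player gets 8 (best alternative 4). Neither deviates — NE.
Both B is not a NE: the column player would switch to A (8 > 1).
No other cell survives both best-response checks, so there is 1 pure NE.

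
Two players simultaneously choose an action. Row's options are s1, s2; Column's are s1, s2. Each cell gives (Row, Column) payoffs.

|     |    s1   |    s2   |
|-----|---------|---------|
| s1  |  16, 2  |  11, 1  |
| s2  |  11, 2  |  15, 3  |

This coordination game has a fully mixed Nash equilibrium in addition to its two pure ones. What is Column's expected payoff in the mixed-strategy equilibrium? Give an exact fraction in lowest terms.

Row mixes with probability p on s1, chosen so Column is indifferent: 2p + 2(1−p) = 1p + 3(1−p) gives p = 1/2.
Column's expected payoff is 2·1/2 + 2·1/2 = 2.

2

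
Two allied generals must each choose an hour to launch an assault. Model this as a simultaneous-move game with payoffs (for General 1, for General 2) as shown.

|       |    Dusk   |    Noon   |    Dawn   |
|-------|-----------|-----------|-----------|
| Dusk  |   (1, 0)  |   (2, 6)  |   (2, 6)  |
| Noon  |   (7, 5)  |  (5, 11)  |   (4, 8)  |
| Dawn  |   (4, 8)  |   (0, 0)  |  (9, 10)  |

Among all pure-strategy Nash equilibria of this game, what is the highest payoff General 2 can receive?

Both Noon is a pure NE (General 1: 5 ≥ 2; General 2: 11 ≥ 8). General 2 gets 11.
Both Dawn is a pure NE (General 1: 9 ≥ 4; General 2: 10 ≥ 8). General 2 gets 10.
Every other cell has a profitable deviation for at least one player. Highest of {11, 10} is 11.

11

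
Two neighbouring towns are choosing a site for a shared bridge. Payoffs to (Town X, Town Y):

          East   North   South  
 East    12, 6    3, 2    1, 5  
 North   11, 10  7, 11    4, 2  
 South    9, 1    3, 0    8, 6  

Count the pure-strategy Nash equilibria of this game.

Both East: Town X gets 12 (best alternative 11); Town Y gets 6 (best alternative 5). Neither deviates — NE.
Both North: Town X gets 7 (best alternative 3); Town Y gets 11 (best alternative 10). Neither deviates — NE.
Both South: Town X gets 8 (best alternative 4); Town Y gets 6 (best alternative 1). Neither deviates — NE.
(East, North) is not a NE: Town X would switch to North (7 > 3).
No other cell survives both best-response checks, so there are 3 pure NE.

3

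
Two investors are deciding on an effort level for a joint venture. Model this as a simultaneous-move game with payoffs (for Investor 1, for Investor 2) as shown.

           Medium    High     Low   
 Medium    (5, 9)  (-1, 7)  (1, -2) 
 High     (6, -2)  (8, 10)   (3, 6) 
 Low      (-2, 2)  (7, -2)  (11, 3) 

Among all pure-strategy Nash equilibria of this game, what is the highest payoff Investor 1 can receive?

11

Both High is a pure NE (Investor 1: 8 ≥ 7; Investor 2: 10 ≥ 6). Investor 1 gets 8.
Both Low is a pure NE (Investor 1: 11 ≥ 3; Investor 2: 3 ≥ 2). Investor 1 gets 11.
Every other cell has a profitable deviation for at least one player. Highest of {8, 11} is 11.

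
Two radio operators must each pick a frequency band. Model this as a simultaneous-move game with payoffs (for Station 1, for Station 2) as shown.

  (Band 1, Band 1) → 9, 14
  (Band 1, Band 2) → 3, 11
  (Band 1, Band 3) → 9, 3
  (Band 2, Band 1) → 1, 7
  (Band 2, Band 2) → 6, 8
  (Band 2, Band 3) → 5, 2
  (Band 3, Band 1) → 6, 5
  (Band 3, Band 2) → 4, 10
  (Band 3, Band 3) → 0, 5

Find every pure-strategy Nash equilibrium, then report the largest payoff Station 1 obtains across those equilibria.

9

Both Band 1 is a pure NE (Station 1: 9 ≥ 6; Station 2: 14 ≥ 11). Station 1 gets 9.
Both Band 2 is a pure NE (Station 1: 6 ≥ 4; Station 2: 8 ≥ 7). Station 1 gets 6.
Every other cell has a profitable deviation for at least one player. Highest of {9, 6} is 9.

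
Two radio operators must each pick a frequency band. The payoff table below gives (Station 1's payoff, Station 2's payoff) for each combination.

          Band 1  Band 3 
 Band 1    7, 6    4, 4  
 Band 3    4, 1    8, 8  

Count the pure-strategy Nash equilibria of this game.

Both Band 1: Station 1 gets 7 (best alternative 4); Station 2 gets 6 (best alternative 4). Neither deviates — NE.
Both Band 3: Station 1 gets 8 (best alternative 4); Station 2 gets 8 (best alternative 1). Neither deviates — NE.
(Band 3, Band 1) is not a NE: Station 1 would switch to Band 1 (7 > 4).
No other cell survives both best-response checks, so there are 2 pure NE.

2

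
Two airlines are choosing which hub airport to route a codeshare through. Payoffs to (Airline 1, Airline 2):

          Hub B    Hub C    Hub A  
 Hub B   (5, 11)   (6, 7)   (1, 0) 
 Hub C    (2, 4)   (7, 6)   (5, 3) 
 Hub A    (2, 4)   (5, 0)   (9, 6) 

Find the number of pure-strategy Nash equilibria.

3

Both Hub B: Airline 1 gets 5 (best alternative 2); Airline 2 gets 11 (best alternative 7). Neither deviates — NE.
Both Hub C: Airline 1 gets 7 (best alternative 6); Airline 2 gets 6 (best alternative 4). Neither deviates — NE.
Both Hub A: Airline 1 gets 9 (best alternative 5); Airline 2 gets 6 (best alternative 4). Neither deviates — NE.
(Hub A, Hub C) is not a NE: Airline 1 would switch to Hub C (7 > 5).
No other cell survives both best-response checks, so there are 3 pure NE.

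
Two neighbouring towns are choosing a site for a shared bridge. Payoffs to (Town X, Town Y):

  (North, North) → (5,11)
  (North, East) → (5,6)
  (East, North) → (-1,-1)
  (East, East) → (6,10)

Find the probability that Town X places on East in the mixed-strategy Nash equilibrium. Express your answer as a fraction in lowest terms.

5/16

Town X's mix p on North must make Town Y indifferent between North and East.
Town Y's payoff from North: 11p + (-1)(1−p). From East: 6p + 10(1−p).
Set equal: 5p = 11(1−p) → p = 11/16.
Probability on East is 1 − 11/16 = 5/16.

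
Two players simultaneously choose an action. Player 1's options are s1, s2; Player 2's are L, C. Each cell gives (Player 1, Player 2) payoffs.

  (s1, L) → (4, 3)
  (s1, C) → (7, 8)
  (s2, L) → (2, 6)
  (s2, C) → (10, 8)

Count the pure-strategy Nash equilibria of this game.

1

(s2, C): Player 1 gets 10 (best alternative 7); Player 2 gets 8 (best alternative 6). Neither deviates — NE.
(s1, L) is not a NE: Player 2 would switch to C (8 > 3).
No other cell survives both best-response checks, so there is 1 pure NE.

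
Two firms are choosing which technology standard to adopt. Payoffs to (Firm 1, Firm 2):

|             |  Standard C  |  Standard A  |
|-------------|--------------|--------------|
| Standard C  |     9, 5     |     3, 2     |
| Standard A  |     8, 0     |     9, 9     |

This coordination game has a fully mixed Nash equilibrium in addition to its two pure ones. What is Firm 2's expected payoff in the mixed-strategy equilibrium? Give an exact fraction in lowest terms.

Firm 1 mixes with probability p on Standard C, chosen so Firm 2 is indifferent: 5p + 0(1−p) = 2p + 9(1−p) gives p = 3/4.
Firm 2's expected payoff is 5·3/4 + 0·1/4 = 15/4.

15/4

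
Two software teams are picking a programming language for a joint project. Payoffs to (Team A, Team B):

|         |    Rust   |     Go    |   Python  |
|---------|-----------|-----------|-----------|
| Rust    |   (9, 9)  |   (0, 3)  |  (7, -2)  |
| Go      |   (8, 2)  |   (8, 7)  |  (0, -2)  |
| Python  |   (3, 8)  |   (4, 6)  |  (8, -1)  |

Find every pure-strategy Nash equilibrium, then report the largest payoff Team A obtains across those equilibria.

9

Both Rust is a pure NE (Team A: 9 ≥ 8; Team B: 9 ≥ 3). Team A gets 9.
Both Go is a pure NE (Team A: 8 ≥ 4; Team B: 7 ≥ 2). Team A gets 8.
Every other cell has a profitable deviation for at least one player. Highest of {9, 8} is 9.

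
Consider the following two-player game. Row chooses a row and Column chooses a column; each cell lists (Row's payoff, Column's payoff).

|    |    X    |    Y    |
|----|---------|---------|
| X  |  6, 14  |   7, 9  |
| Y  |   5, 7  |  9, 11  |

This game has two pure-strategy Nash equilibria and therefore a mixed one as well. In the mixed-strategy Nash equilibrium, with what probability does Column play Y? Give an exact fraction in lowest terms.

Column's mix q on X must make Row indifferent between X and Y.
Row's payoff from X: 6q + 7(1−q). From Y: 5q + 9(1−q).
Set equal: 1q = 2(1−q) → q = 2/3.
Probability on Y is 1 − 2/3 = 1/3.

1/3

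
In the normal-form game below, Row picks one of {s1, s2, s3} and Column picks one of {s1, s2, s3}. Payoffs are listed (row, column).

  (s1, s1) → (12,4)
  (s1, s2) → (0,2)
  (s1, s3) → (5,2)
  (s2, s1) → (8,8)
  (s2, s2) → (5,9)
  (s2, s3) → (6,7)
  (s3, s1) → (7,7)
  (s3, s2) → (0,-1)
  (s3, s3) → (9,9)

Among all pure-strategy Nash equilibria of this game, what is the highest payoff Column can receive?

Both s1 is a pure NE (Row: 12 ≥ 8; Column: 4 ≥ 2). Column gets 4.
Both s2 is a pure NE (Row: 5 ≥ 0; Column: 9 ≥ 8). Column gets 9.
Both s3 is a pure NE (Row: 9 ≥ 6; Column: 9 ≥ 7). Column gets 9.
Every other cell has a profitable deviation for at least one player. Highest of {4, 9, 9} is 9.

9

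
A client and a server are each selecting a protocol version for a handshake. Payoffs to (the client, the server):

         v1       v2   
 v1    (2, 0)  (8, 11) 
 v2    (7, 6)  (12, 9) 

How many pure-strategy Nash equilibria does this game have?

1

Both v2: the client gets 12 (best alternative 8); the server gets 9 (best alternative 6). Neither deviates — NE.
Both v1 is not a NE: the client would switch to v2 (7 > 2).
No other cell survives both best-response checks, so there is 1 pure NE.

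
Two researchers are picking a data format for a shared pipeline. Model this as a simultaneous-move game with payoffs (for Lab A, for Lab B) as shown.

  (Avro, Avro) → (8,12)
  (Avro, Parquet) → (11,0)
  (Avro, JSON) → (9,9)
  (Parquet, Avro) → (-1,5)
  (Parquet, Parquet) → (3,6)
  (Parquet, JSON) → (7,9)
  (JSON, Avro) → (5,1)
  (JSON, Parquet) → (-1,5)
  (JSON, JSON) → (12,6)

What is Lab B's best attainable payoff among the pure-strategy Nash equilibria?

12

Both Avro is a pure NE (Lab A: 8 ≥ 5; Lab B: 12 ≥ 9). Lab B gets 12.
Both JSON is a pure NE (Lab A: 12 ≥ 9; Lab B: 6 ≥ 5). Lab B gets 6.
Every other cell has a profitable deviation for at least one player. Highest of {12, 6} is 12.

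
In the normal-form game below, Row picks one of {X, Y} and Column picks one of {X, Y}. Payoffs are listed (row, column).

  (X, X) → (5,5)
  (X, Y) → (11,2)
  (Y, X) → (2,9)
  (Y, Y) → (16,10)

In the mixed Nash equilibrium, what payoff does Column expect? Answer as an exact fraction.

Row mixes with probability p on X, chosen so Column is indifferent: 5p + 9(1−p) = 2p + 10(1−p) gives p = 1/4.
Column's expected payoff is 5·1/4 + 9·3/4 = 8.

8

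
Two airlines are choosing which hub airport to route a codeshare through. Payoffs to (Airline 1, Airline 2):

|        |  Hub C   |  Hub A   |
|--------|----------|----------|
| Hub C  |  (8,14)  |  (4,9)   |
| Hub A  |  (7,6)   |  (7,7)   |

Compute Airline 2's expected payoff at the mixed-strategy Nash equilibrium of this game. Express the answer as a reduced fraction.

Airline 1 mixes with probability p on Hub C, chosen so Airline 2 is indifferent: 14p + 6(1−p) = 9p + 7(1−p) gives p = 1/6.
Airline 2's expected payoff is 14·1/6 + 6·5/6 = 22/3.

22/3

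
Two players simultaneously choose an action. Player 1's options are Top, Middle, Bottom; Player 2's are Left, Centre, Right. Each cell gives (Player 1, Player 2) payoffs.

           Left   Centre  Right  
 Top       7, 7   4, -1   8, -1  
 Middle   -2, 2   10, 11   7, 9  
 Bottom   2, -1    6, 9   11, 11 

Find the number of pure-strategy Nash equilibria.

(Top, Left): Player 1 gets 7 (best alternative 2); Player 2 gets 7 (best alternative -1). Neither deviates — NE.
(Middle, Centre): Player 1 gets 10 (best alternative 6); Player 2 gets 11 (best alternative 9). Neither deviates — NE.
(Bottom, Right): Player 1 gets 11 (best alternative 8); Player 2 gets 11 (best alternative 9). Neither deviates — NE.
(Top, Centre) is not a NE: Player 1 would switch to Middle (10 > 4).
No other cell survives both best-response checks, so there are 3 pure NE.

3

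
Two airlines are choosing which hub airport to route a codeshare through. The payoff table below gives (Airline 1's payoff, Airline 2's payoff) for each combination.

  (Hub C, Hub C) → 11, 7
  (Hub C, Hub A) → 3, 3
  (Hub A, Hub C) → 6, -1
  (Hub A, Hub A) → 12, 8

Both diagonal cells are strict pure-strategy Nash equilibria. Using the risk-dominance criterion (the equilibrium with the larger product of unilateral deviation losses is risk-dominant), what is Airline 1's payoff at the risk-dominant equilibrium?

At both Hub C: Airline 1 loses 11 − 6 = 5 by deviating; Airline 2 loses 7 − 3 = 4. Product = 5·4 = 20.
At both Hub A: Airline 1 loses 12 − 3 = 9 by deviating; Airline 2 loses 8 − (-1) = 9. Product = 9·9 = 81.
81 > 20, so both Hub A is risk-dominant. Airline 1's payoff there is 12.

12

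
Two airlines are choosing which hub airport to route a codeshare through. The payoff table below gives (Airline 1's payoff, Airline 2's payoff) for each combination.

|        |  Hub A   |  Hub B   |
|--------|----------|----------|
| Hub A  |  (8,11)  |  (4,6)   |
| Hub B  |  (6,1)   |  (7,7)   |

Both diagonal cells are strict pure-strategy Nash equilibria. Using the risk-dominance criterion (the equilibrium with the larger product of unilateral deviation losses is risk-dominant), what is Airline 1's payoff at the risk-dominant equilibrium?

At both Hub A: Airline 1 loses 8 − 6 = 2 by deviating; Airline 2 loses 11 − 6 = 5. Product = 2·5 = 10.
At both Hub B: Airline 1 loses 7 − 4 = 3 by deviating; Airline 2 loses 7 − 1 = 6. Product = 3·6 = 18.
18 > 10, so both Hub B is risk-dominant. Airline 1's payoff there is 7.

7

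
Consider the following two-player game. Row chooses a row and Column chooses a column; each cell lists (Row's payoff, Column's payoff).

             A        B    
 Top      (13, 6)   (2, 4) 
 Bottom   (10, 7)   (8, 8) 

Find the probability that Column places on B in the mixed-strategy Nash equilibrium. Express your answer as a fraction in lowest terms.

1/3

Column's mix q on A must make Row indifferent between Top and Bottom.
Row's payoff from Top: 13q + 2(1−q). From Bottom: 10q + 8(1−q).
Set equal: 3q = 6(1−q) → q = 6/9 = 2/3.
Probability on B is 1 − 2/3 = 1/3.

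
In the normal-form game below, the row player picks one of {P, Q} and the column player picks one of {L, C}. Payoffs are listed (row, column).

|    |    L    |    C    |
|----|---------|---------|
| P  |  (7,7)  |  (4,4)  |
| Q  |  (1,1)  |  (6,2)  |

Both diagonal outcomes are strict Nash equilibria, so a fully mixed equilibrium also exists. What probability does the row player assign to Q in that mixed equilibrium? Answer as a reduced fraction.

The row player's mix p on P must make the column player indifferent between L and C.
The column player's payoff from L: 7p + 1(1−p). From C: 4p + 2(1−p).
Set equal: 3p = 1(1−p) → p = 1/4.
Probability on Q is 1 − 1/4 = 3/4.

3/4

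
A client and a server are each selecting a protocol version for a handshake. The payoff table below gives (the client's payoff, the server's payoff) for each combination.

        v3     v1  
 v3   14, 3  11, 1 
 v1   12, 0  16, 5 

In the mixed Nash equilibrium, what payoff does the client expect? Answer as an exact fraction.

The server mixes with probability q on v3, chosen so the client is indifferent: 14q + 11(1−q) = 12q + 16(1−q) gives q = 5/7.
The client's expected payoff (from either row, since indifferent) is 14·5/7 + 11·2/7 = 92/7.

92/7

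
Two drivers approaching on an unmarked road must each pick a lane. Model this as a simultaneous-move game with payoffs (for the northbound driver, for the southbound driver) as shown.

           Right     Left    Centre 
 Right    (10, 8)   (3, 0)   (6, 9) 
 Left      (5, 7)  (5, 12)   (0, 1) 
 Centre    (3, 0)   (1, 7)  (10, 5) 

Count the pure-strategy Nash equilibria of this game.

Both Left: the northbound driver gets 5 (best alternative 3); the southbound driver gets 12 (best alternative 7). Neither deviates — NE.
Both Right is not a NE: the southbound driver would switch to Centre (9 > 8).
No other cell survives both best-response checks, so there is 1 pure NE.

1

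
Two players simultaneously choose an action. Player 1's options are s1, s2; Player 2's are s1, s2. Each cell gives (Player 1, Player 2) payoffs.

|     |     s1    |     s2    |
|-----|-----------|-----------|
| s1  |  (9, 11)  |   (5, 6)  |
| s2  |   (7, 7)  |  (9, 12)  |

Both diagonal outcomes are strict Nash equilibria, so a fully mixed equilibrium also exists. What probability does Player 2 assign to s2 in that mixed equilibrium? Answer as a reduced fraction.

1/3

Player 2's mix q on s1 must make Player 1 indifferent between s1 and s2.
Player 1's payoff from s1: 9q + 5(1−q). From s2: 7q + 9(1−q).
Set equal: 2q = 4(1−q) → q = 4/6 = 2/3.
Probability on s2 is 1 − 2/3 = 1/3.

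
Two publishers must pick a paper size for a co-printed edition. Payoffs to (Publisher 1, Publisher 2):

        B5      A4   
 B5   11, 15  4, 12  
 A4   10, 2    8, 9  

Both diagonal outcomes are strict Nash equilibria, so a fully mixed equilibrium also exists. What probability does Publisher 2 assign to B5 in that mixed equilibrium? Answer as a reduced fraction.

4/5

Publisher 2's mix q on B5 must make Publisher 1 indifferent between B5 and A4.
Publisher 1's payoff from B5: 11q + 4(1−q). From A4: 10q + 8(1−q).
Set equal: 1q = 4(1−q) → q = 4/5.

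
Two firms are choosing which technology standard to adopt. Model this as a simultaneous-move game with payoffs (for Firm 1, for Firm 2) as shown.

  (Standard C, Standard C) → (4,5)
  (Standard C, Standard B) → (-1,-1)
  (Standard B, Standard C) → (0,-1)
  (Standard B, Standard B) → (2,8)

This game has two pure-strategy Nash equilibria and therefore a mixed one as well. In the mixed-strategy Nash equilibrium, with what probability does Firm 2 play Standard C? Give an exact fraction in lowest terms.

3/7

Firm 2's mix q on Standard C must make Firm 1 indifferent between Standard C and Standard B.
Firm 1's payoff from Standard C: 4q + (-1)(1−q). From Standard B: 0q + 2(1−q).
Set equal: 4q = 3(1−q) → q = 3/7.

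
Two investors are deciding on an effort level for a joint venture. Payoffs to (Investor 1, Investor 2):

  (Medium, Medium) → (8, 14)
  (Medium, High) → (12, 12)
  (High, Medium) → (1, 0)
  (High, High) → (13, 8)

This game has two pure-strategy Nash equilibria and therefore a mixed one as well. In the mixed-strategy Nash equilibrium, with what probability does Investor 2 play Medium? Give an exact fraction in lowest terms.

1/8

Investor 2's mix q on Medium must make Investor 1 indifferent between Medium and High.
Investor 1's payoff from Medium: 8q + 12(1−q). From High: 1q + 13(1−q).
Set equal: 7q = 1(1−q) → q = 1/8.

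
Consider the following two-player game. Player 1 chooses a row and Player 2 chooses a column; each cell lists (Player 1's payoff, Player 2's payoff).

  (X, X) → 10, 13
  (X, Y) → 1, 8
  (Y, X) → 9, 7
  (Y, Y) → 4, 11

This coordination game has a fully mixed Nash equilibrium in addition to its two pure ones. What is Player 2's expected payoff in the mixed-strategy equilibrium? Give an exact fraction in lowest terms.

29/3

Player 1 mixes with probability p on X, chosen so Player 2 is indifferent: 13p + 7(1−p) = 8p + 11(1−p) gives p = 4/9.
Player 2's expected payoff is 13·4/9 + 7·5/9 = 29/3.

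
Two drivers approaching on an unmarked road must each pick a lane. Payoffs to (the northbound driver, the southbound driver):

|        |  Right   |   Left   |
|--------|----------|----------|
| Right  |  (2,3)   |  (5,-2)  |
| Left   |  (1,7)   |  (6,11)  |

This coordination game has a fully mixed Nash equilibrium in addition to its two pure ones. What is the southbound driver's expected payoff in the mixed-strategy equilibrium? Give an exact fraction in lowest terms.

47/9

The northbound driver mixes with probability p on Right, chosen so the southbound driver is indifferent: 3p + 7(1−p) = (-2)p + 11(1−p) gives p = 4/9.
The southbound driver's expected payoff is 3·4/9 + 7·5/9 = 47/9.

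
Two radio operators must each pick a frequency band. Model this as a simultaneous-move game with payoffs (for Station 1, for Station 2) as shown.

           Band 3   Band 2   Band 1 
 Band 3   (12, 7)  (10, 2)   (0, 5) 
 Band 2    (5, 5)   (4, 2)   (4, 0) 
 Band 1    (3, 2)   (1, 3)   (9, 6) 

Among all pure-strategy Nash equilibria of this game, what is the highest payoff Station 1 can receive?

12

Both Band 3 is a pure NE (Station 1: 12 ≥ 5; Station 2: 7 ≥ 5). Station 1 gets 12.
Both Band 1 is a pure NE (Station 1: 9 ≥ 4; Station 2: 6 ≥ 3). Station 1 gets 9.
Every other cell has a profitable deviation for at least one player. Highest of {12, 9} is 12.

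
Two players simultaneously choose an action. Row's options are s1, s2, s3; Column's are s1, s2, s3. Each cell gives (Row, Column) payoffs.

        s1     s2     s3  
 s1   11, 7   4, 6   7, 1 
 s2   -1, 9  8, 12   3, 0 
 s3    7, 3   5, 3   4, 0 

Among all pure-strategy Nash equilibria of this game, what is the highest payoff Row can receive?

11

Both s1 is a pure NE (Row: 11 ≥ 7; Column: 7 ≥ 6). Row gets 11.
Both s2 is a pure NE (Row: 8 ≥ 5; Column: 12 ≥ 9). Row gets 8.
Every other cell has a profitable deviation for at least one player. Highest of {11, 8} is 11.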